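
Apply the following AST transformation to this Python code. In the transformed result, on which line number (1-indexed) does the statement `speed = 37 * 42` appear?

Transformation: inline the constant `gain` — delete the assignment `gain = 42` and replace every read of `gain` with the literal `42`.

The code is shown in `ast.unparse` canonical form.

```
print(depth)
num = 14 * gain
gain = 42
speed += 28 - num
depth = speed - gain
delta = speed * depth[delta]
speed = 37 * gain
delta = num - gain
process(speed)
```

6

Transformed code:
print(depth)
num = 14 * 42
speed += 28 - num
depth = speed - 42
delta = speed * depth[delta]
speed = 37 * 42
delta = num - 42
process(speed)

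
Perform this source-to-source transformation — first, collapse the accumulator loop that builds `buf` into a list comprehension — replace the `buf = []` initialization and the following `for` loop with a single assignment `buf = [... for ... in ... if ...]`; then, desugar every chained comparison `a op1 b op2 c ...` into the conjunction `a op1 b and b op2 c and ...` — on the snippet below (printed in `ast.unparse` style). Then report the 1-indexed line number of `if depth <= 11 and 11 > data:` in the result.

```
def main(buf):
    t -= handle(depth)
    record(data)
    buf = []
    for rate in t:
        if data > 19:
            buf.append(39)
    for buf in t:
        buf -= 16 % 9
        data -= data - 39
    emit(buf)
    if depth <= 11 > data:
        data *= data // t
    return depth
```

9

Transformed code:
def main(buf):
    t -= handle(depth)
    record(data)
    buf = [39 for rate in t if data > 19]
    for buf in t:
        buf -= 16 % 9
        data -= data - 39
    emit(buf)
    if depth <= 11 and 11 > data:
        data *= data // t
    return depth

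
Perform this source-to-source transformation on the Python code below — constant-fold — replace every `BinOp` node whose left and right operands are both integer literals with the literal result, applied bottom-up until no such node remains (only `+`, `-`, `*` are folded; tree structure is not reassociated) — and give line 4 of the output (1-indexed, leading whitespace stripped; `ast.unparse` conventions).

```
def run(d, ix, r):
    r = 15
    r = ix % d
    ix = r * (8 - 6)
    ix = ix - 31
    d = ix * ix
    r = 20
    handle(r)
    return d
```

Transformed code:
def run(d, ix, r):
    r = 15
    r = ix % d
    ix = r * 2
    ix = ix - 31
    d = ix * ix
    r = 20
    handle(r)
    return d

ix = r * 2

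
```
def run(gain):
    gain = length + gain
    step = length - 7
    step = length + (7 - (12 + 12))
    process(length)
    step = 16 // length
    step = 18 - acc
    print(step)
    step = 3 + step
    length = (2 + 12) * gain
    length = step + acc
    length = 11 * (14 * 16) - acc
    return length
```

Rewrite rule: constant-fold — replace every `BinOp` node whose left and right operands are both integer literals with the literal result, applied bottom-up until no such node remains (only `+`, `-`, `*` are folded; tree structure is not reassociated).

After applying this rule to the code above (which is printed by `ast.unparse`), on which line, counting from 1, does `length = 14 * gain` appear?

10

Transformed code:
def run(gain):
    gain = length + gain
    step = length - 7
    step = length + -17
    process(length)
    step = 16 // length
    step = 18 - acc
    print(step)
    step = 3 + step
    length = 14 * gain
    length = step + acc
    length = 2464 - acc
    return length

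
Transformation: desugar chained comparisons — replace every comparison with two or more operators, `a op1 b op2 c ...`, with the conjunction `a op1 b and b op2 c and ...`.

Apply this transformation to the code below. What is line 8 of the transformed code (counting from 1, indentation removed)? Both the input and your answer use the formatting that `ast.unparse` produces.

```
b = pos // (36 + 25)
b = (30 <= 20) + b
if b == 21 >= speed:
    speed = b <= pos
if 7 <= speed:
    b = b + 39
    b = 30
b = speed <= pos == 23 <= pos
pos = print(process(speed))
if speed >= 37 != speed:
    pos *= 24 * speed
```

b = speed <= pos and pos == 23 and (23 <= pos)

Transformed code:
b = pos // (36 + 25)
b = (30 <= 20) + b
if b == 21 and 21 >= speed:
    speed = b <= pos
if 7 <= speed:
    b = b + 39
    b = 30
b = speed <= pos and pos == 23 and (23 <= pos)
pos = print(process(speed))
if speed >= 37 and 37 != speed:
    pos *= 24 * speed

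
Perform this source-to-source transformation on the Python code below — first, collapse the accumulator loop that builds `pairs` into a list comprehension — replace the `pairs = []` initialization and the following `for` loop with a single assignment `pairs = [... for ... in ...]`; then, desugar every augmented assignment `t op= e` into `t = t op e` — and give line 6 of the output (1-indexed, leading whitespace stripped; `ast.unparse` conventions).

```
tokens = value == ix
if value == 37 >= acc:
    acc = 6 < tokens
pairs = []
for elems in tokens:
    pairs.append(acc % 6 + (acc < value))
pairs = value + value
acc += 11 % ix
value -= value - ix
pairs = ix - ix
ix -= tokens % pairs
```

Transformed code:
tokens = value == ix
if value == 37 >= acc:
    acc = 6 < tokens
pairs = [acc % 6 + (acc < value) for elems in tokens]
pairs = value + value
acc = acc + 11 % ix
value = value - (value - ix)
pairs = ix - ix
ix = ix - tokens % pairs

acc = acc + 11 % ix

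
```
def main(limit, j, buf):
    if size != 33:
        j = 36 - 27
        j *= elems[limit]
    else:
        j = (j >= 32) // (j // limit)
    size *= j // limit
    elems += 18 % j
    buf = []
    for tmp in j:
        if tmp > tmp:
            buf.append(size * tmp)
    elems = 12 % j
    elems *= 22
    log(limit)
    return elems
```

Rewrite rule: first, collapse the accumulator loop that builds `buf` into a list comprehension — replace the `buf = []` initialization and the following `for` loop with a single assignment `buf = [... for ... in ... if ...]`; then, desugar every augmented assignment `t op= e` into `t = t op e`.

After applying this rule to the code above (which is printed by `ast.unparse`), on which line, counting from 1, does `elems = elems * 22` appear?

Transformed code:
def main(limit, j, buf):
    if size != 33:
        j = 36 - 27
        j = j * elems[limit]
    else:
        j = (j >= 32) // (j // limit)
    size = size * (j // limit)
    elems = elems + 18 % j
    buf = [size * tmp for tmp in j if tmp > tmp]
    elems = 12 % j
    elems = elems * 22
    log(limit)
    return elems

11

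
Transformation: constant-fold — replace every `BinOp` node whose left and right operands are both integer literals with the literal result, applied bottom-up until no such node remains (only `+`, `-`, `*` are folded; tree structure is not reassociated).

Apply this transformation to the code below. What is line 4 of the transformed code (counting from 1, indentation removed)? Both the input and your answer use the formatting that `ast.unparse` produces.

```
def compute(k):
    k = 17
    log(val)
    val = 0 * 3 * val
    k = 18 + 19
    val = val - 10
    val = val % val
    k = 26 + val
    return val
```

val = 0 * val

Transformed code:
def compute(k):
    k = 17
    log(val)
    val = 0 * val
    k = 37
    val = val - 10
    val = val % val
    k = 26 + val
    return val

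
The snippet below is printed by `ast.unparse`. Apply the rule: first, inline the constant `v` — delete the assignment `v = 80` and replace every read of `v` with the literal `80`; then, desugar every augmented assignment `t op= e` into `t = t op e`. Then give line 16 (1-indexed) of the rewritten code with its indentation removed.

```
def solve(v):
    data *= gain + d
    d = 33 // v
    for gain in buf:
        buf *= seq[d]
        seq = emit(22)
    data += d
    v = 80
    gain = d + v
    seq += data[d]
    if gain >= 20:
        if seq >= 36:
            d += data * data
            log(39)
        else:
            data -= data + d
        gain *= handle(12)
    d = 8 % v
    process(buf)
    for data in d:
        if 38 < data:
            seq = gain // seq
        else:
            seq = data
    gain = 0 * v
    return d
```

Transformed code:
def solve(v):
    data = data * (gain + d)
    d = 33 // 80
    for gain in buf:
        buf = buf * seq[d]
        seq = emit(22)
    data = data + d
    gain = d + 80
    seq = seq + data[d]
    if gain >= 20:
        if seq >= 36:
            d = d + data * data
            log(39)
        else:
            data = data - (data + d)
        gain = gain * handle(12)
    d = 8 % 80
    process(buf)
    for data in d:
        if 38 < data:
            seq = gain // seq
        else:
            seq = data
    gain = 0 * 80
    return d

gain = gain * handle(12)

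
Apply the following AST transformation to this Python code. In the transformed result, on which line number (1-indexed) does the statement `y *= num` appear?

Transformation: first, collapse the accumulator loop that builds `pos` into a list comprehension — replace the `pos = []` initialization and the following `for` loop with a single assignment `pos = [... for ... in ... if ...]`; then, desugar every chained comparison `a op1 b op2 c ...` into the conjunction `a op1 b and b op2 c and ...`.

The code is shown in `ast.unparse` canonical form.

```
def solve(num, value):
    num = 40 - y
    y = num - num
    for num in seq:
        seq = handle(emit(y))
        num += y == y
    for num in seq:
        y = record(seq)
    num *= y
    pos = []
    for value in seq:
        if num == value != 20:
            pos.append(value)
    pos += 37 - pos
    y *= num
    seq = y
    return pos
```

Transformed code:
def solve(num, value):
    num = 40 - y
    y = num - num
    for num in seq:
        seq = handle(emit(y))
        num += y == y
    for num in seq:
        y = record(seq)
    num *= y
    pos = [value for value in seq if num == value and value != 20]
    pos += 37 - pos
    y *= num
    seq = y
    return pos

12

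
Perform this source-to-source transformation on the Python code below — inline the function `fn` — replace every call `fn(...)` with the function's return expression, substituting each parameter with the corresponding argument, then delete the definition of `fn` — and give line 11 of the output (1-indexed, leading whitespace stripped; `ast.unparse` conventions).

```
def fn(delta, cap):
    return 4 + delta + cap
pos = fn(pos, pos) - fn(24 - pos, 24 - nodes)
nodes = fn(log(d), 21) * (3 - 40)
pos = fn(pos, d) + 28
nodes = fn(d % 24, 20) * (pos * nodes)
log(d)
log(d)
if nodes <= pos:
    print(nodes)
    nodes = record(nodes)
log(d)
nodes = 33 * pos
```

Transformed code:
pos = 4 + pos + pos - (4 + (24 - pos) + (24 - nodes))
nodes = (4 + log(d) + 21) * (3 - 40)
pos = 4 + pos + d + 28
nodes = (4 + d % 24 + 20) * (pos * nodes)
log(d)
log(d)
if nodes <= pos:
    print(nodes)
    nodes = record(nodes)
log(d)
nodes = 33 * pos

nodes = 33 * pos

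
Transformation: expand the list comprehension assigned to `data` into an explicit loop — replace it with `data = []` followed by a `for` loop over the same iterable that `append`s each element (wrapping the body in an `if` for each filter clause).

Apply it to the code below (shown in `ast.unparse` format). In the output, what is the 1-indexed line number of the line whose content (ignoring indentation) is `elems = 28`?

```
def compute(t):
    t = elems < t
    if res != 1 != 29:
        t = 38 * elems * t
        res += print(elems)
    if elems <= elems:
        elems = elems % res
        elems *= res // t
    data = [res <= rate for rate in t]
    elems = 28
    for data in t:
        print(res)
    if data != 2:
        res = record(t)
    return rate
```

12

Transformed code:
def compute(t):
    t = elems < t
    if res != 1 != 29:
        t = 38 * elems * t
        res += print(elems)
    if elems <= elems:
        elems = elems % res
        elems *= res // t
    data = []
    for rate in t:
        data.append(res <= rate)
    elems = 28
    for data in t:
        print(res)
    if data != 2:
        res = record(t)
    return rate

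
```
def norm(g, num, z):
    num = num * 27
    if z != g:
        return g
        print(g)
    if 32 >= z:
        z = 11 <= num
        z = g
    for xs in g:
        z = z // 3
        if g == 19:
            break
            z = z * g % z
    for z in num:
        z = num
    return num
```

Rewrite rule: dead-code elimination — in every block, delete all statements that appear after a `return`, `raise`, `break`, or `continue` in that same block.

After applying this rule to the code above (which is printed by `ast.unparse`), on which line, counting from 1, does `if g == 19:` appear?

10

Transformed code:
def norm(g, num, z):
    num = num * 27
    if z != g:
        return g
    if 32 >= z:
        z = 11 <= num
        z = g
    for xs in g:
        z = z // 3
        if g == 19:
            break
    for z in num:
        z = num
    return num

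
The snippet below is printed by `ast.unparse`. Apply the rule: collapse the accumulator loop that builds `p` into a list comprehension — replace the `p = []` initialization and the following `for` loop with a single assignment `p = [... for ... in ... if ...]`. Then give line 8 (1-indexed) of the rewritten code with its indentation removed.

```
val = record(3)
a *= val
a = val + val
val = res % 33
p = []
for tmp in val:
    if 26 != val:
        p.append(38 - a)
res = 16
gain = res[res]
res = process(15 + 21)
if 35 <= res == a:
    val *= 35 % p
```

res = process(15 + 21)

Transformed code:
val = record(3)
a *= val
a = val + val
val = res % 33
p = [38 - a for tmp in val if 26 != val]
res = 16
gain = res[res]
res = process(15 + 21)
if 35 <= res == a:
    val *= 35 % p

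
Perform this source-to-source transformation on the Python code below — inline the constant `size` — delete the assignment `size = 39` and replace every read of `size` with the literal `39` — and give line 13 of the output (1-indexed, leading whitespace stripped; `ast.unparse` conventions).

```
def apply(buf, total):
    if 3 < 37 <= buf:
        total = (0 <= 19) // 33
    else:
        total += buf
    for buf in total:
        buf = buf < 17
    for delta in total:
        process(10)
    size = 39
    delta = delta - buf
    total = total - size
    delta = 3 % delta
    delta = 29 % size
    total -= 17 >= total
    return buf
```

Transformed code:
def apply(buf, total):
    if 3 < 37 <= buf:
        total = (0 <= 19) // 33
    else:
        total += buf
    for buf in total:
        buf = buf < 17
    for delta in total:
        process(10)
    delta = delta - buf
    total = total - 39
    delta = 3 % delta
    delta = 29 % 39
    total -= 17 >= total
    return buf

delta = 29 % 39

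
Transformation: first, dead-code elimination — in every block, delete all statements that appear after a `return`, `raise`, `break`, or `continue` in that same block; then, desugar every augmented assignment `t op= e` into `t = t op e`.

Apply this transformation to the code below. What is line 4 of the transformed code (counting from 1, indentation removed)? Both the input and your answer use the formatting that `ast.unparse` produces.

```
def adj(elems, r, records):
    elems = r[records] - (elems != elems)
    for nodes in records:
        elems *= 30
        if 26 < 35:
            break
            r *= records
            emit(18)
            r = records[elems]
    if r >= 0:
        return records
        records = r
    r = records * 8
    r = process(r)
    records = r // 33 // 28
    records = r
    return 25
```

elems = elems * 30

Transformed code:
def adj(elems, r, records):
    elems = r[records] - (elems != elems)
    for nodes in records:
        elems = elems * 30
        if 26 < 35:
            break
    if r >= 0:
        return records
    r = records * 8
    r = process(r)
    records = r // 33 // 28
    records = r
    return 25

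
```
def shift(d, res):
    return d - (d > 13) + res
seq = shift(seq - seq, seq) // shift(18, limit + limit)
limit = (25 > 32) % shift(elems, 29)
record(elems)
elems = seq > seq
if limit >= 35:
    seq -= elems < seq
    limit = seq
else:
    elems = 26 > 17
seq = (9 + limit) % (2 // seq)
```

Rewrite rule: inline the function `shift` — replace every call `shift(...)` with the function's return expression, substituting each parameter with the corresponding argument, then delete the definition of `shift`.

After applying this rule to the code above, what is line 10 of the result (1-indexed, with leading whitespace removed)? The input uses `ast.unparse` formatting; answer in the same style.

Transformed code:
seq = (seq - seq - (seq - seq > 13) + seq) // (18 - (18 > 13) + (limit + limit))
limit = (25 > 32) % (elems - (elems > 13) + 29)
record(elems)
elems = seq > seq
if limit >= 35:
    seq -= elems < seq
    limit = seq
else:
    elems = 26 > 17
seq = (9 + limit) % (2 // seq)

seq = (9 + limit) % (2 // seq)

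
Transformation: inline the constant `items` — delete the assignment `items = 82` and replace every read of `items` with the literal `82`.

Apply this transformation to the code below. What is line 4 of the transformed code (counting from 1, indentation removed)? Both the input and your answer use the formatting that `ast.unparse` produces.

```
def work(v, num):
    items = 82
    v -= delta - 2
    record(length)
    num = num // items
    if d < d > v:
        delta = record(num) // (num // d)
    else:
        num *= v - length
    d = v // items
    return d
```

Transformed code:
def work(v, num):
    v -= delta - 2
    record(length)
    num = num // 82
    if d < d > v:
        delta = record(num) // (num // d)
    else:
        num *= v - length
    d = v // 82
    return d

num = num // 82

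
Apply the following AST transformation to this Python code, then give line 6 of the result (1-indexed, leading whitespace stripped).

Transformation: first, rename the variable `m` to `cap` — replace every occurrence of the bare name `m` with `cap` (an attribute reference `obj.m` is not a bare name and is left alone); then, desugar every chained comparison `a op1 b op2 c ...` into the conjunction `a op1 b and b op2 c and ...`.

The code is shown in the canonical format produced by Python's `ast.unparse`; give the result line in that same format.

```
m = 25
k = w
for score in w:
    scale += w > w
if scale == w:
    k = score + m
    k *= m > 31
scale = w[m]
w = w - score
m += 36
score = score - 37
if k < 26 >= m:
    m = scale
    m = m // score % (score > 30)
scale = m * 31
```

Transformed code:
cap = 25
k = w
for score in w:
    scale += w > w
if scale == w:
    k = score + cap
    k *= cap > 31
scale = w[cap]
w = w - score
cap += 36
score = score - 37
if k < 26 and 26 >= cap:
    cap = scale
    cap = cap // score % (score > 30)
scale = cap * 31

k = score + cap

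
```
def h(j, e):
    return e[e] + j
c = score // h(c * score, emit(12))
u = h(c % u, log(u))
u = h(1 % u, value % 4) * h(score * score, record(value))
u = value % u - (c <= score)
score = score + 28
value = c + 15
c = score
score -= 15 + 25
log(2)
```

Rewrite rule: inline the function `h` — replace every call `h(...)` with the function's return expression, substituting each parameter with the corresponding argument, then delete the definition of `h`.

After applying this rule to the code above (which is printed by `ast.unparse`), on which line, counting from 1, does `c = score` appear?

7

Transformed code:
c = score // (emit(12)[emit(12)] + c * score)
u = log(u)[log(u)] + c % u
u = ((value % 4)[value % 4] + 1 % u) * (record(value)[record(value)] + score * score)
u = value % u - (c <= score)
score = score + 28
value = c + 15
c = score
score -= 15 + 25
log(2)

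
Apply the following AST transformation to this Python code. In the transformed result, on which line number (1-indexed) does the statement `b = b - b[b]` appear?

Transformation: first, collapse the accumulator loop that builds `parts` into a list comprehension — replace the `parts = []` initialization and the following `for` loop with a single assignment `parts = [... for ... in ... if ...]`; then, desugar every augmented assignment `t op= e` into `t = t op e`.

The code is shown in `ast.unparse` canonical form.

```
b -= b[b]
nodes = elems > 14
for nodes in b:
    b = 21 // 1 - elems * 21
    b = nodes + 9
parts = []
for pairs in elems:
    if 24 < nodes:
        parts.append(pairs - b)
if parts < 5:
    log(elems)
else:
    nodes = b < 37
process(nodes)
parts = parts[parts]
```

Transformed code:
b = b - b[b]
nodes = elems > 14
for nodes in b:
    b = 21 // 1 - elems * 21
    b = nodes + 9
parts = [pairs - b for pairs in elems if 24 < nodes]
if parts < 5:
    log(elems)
else:
    nodes = b < 37
process(nodes)
parts = parts[parts]

1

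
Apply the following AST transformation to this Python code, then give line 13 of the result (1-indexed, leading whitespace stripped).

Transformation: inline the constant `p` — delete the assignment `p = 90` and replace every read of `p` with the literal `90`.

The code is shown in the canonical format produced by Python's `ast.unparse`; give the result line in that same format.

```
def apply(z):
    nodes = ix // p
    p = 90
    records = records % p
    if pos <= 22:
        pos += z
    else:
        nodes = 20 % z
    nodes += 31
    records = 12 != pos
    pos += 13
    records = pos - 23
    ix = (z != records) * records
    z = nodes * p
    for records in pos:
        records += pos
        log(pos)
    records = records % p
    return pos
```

Transformed code:
def apply(z):
    nodes = ix // 90
    records = records % 90
    if pos <= 22:
        pos += z
    else:
        nodes = 20 % z
    nodes += 31
    records = 12 != pos
    pos += 13
    records = pos - 23
    ix = (z != records) * records
    z = nodes * 90
    for records in pos:
        records += pos
        log(pos)
    records = records % 90
    return pos

z = nodes * 90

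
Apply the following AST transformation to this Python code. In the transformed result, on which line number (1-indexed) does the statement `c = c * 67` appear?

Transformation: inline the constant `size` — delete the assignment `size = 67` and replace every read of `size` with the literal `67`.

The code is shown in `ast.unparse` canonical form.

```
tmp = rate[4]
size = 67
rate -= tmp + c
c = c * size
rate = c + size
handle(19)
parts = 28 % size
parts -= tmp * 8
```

3

Transformed code:
tmp = rate[4]
rate -= tmp + c
c = c * 67
rate = c + 67
handle(19)
parts = 28 % 67
parts -= tmp * 8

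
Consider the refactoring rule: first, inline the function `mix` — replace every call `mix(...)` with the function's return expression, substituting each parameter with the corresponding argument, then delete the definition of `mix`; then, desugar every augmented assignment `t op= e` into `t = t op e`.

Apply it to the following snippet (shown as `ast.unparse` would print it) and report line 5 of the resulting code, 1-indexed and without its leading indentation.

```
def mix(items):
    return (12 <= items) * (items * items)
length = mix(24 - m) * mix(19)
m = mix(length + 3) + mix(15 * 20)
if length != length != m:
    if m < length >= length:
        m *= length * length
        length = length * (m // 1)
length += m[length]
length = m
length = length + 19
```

m = m * (length * length)

Transformed code:
length = (12 <= 24 - m) * ((24 - m) * (24 - m)) * ((12 <= 19) * (19 * 19))
m = (12 <= length + 3) * ((length + 3) * (length + 3)) + (12 <= 15 * 20) * (15 * 20 * (15 * 20))
if length != length != m:
    if m < length >= length:
        m = m * (length * length)
        length = length * (m // 1)
length = length + m[length]
length = m
length = length + 19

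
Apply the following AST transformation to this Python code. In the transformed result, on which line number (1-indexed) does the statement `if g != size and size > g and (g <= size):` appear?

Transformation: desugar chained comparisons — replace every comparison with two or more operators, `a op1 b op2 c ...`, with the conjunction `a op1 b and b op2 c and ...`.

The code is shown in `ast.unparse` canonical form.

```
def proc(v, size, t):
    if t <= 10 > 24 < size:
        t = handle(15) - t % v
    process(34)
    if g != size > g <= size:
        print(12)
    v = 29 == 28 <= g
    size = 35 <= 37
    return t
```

5

Transformed code:
def proc(v, size, t):
    if t <= 10 and 10 > 24 and (24 < size):
        t = handle(15) - t % v
    process(34)
    if g != size and size > g and (g <= size):
        print(12)
    v = 29 == 28 and 28 <= g
    size = 35 <= 37
    return t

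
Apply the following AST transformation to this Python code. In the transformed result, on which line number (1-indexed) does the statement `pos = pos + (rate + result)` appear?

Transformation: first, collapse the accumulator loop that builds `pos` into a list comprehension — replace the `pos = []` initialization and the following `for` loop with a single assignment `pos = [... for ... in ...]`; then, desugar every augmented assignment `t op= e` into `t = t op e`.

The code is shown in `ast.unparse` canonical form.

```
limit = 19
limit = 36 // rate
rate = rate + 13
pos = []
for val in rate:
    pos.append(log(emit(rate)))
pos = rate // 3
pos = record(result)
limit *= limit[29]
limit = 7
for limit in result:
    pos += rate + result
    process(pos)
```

Transformed code:
limit = 19
limit = 36 // rate
rate = rate + 13
pos = [log(emit(rate)) for val in rate]
pos = rate // 3
pos = record(result)
limit = limit * limit[29]
limit = 7
for limit in result:
    pos = pos + (rate + result)
    process(pos)

10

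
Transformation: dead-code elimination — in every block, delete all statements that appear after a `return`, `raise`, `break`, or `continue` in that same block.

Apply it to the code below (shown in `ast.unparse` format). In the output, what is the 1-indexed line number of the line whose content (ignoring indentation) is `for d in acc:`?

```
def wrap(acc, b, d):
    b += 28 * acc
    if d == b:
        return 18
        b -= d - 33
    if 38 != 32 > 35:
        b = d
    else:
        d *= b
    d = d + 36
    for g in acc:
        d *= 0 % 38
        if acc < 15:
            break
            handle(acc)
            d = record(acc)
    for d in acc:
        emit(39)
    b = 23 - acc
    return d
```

Transformed code:
def wrap(acc, b, d):
    b += 28 * acc
    if d == b:
        return 18
    if 38 != 32 > 35:
        b = d
    else:
        d *= b
    d = d + 36
    for g in acc:
        d *= 0 % 38
        if acc < 15:
            break
    for d in acc:
        emit(39)
    b = 23 - acc
    return d

14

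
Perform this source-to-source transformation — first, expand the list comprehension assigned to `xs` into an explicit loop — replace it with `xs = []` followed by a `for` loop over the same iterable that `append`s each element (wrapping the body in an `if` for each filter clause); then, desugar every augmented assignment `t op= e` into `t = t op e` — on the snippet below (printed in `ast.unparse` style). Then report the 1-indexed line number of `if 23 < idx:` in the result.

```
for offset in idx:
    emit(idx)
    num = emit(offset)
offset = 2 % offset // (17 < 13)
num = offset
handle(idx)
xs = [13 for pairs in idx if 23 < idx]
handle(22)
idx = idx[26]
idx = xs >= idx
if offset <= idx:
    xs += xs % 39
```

9

Transformed code:
for offset in idx:
    emit(idx)
    num = emit(offset)
offset = 2 % offset // (17 < 13)
num = offset
handle(idx)
xs = []
for pairs in idx:
    if 23 < idx:
        xs.append(13)
handle(22)
idx = idx[26]
idx = xs >= idx
if offset <= idx:
    xs = xs + xs % 39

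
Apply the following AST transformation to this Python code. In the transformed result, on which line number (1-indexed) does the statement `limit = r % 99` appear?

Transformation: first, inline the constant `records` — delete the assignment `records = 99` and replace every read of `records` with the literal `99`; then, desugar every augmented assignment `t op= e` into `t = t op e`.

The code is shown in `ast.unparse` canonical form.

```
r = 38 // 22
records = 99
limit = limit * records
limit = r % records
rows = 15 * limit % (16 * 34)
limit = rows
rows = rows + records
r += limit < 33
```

3

Transformed code:
r = 38 // 22
limit = limit * 99
limit = r % 99
rows = 15 * limit % (16 * 34)
limit = rows
rows = rows + 99
r = r + (limit < 33)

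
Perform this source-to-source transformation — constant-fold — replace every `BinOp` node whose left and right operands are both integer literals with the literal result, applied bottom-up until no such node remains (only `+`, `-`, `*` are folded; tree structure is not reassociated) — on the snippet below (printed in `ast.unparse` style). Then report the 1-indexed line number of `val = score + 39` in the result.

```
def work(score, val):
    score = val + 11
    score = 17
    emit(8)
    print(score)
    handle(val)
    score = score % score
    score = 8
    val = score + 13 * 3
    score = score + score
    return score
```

9

Transformed code:
def work(score, val):
    score = val + 11
    score = 17
    emit(8)
    print(score)
    handle(val)
    score = score % score
    score = 8
    val = score + 39
    score = score + score
    return score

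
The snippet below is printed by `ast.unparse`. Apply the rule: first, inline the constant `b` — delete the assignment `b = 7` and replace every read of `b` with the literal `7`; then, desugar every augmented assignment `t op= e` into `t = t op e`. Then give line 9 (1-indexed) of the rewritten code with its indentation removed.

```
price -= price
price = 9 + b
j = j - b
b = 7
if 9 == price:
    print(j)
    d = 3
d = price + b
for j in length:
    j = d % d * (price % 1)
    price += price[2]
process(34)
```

j = d % d * (price % 1)

Transformed code:
price = price - price
price = 9 + 7
j = j - 7
if 9 == price:
    print(j)
    d = 3
d = price + 7
for j in length:
    j = d % d * (price % 1)
    price = price + price[2]
process(34)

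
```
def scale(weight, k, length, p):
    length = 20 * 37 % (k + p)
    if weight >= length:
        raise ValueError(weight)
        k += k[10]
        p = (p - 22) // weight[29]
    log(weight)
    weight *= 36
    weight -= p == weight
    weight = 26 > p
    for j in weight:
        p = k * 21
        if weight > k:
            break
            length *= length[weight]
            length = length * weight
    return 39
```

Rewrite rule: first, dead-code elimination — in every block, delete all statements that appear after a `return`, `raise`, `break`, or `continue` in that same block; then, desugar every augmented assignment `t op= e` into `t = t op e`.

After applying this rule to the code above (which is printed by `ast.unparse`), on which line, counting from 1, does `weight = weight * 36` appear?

Transformed code:
def scale(weight, k, length, p):
    length = 20 * 37 % (k + p)
    if weight >= length:
        raise ValueError(weight)
    log(weight)
    weight = weight * 36
    weight = weight - (p == weight)
    weight = 26 > p
    for j in weight:
        p = k * 21
        if weight > k:
            break
    return 39

6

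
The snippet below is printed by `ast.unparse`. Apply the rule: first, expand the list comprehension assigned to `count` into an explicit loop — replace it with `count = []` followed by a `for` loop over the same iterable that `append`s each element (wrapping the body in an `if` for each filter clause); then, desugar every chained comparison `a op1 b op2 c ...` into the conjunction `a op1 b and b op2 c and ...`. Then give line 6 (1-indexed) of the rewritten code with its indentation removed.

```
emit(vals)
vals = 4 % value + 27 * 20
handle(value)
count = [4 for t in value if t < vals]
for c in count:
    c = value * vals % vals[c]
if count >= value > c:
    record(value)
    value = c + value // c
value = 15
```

Transformed code:
emit(vals)
vals = 4 % value + 27 * 20
handle(value)
count = []
for t in value:
    if t < vals:
        count.append(4)
for c in count:
    c = value * vals % vals[c]
if count >= value and value > c:
    record(value)
    value = c + value // c
value = 15

if t < vals:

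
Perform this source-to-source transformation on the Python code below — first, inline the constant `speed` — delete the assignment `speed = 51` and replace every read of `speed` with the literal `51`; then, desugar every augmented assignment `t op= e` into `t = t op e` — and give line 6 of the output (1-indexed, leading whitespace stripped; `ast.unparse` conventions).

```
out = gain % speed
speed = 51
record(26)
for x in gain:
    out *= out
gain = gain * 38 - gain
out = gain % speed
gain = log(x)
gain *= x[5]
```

out = gain % 51

Transformed code:
out = gain % 51
record(26)
for x in gain:
    out = out * out
gain = gain * 38 - gain
out = gain % 51
gain = log(x)
gain = gain * x[5]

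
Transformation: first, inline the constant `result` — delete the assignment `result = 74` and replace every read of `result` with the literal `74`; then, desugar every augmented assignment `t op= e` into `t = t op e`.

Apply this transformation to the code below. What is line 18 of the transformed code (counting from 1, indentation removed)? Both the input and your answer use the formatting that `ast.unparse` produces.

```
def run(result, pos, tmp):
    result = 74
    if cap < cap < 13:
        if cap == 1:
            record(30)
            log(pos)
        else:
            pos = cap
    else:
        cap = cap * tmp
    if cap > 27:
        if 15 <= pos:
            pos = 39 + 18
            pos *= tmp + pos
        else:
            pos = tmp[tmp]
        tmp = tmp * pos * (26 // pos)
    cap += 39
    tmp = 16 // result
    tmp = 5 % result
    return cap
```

Transformed code:
def run(result, pos, tmp):
    if cap < cap < 13:
        if cap == 1:
            record(30)
            log(pos)
        else:
            pos = cap
    else:
        cap = cap * tmp
    if cap > 27:
        if 15 <= pos:
            pos = 39 + 18
            pos = pos * (tmp + pos)
        else:
            pos = tmp[tmp]
        tmp = tmp * pos * (26 // pos)
    cap = cap + 39
    tmp = 16 // 74
    tmp = 5 % 74
    return cap

tmp = 16 // 74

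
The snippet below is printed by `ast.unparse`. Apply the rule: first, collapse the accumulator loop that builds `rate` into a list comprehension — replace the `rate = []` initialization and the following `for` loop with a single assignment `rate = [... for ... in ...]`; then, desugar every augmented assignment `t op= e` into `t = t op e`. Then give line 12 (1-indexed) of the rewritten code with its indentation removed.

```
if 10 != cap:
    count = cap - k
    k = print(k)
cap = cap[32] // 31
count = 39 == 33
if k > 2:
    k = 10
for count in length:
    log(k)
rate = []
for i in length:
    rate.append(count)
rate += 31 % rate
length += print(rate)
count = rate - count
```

length = length + print(rate)

Transformed code:
if 10 != cap:
    count = cap - k
    k = print(k)
cap = cap[32] // 31
count = 39 == 33
if k > 2:
    k = 10
for count in length:
    log(k)
rate = [count for i in length]
rate = rate + 31 % rate
length = length + print(rate)
count = rate - count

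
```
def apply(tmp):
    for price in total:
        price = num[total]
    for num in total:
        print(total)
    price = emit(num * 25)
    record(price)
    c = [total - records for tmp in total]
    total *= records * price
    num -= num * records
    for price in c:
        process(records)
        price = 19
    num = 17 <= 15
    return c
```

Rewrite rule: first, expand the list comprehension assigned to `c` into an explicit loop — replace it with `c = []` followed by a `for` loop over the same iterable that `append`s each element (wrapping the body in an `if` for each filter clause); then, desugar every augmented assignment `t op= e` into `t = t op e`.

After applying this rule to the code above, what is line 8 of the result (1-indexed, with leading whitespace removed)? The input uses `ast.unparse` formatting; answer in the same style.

c = []

Transformed code:
def apply(tmp):
    for price in total:
        price = num[total]
    for num in total:
        print(total)
    price = emit(num * 25)
    record(price)
    c = []
    for tmp in total:
        c.append(total - records)
    total = total * (records * price)
    num = num - num * records
    for price in c:
        process(records)
        price = 19
    num = 17 <= 15
    return c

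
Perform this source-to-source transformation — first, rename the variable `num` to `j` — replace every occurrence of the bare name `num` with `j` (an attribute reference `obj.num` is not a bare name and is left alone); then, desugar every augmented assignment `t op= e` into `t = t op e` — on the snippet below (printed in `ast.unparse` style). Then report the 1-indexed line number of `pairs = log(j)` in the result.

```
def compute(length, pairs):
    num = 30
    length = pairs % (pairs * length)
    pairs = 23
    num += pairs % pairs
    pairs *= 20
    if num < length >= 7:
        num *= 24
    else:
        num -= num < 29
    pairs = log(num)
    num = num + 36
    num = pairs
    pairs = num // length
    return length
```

Transformed code:
def compute(length, pairs):
    j = 30
    length = pairs % (pairs * length)
    pairs = 23
    j = j + pairs % pairs
    pairs = pairs * 20
    if j < length >= 7:
        j = j * 24
    else:
        j = j - (j < 29)
    pairs = log(j)
    j = j + 36
    j = pairs
    pairs = j // length
    return length

11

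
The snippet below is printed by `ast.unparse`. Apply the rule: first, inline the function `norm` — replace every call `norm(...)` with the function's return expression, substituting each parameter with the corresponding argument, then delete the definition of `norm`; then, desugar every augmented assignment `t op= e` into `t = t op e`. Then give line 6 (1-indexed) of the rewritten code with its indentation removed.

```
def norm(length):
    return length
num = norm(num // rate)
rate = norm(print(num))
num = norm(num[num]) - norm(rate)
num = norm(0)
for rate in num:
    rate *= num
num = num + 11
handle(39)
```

Transformed code:
num = num // rate
rate = print(num)
num = num[num] - rate
num = 0
for rate in num:
    rate = rate * num
num = num + 11
handle(39)

rate = rate * num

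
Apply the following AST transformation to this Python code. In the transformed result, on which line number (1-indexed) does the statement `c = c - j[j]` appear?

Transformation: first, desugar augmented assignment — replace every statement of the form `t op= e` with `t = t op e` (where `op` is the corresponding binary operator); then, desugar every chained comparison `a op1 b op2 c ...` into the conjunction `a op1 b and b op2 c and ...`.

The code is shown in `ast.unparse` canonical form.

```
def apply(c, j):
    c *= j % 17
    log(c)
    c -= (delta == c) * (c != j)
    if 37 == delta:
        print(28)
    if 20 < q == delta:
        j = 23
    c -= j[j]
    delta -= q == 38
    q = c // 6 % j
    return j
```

9

Transformed code:
def apply(c, j):
    c = c * (j % 17)
    log(c)
    c = c - (delta == c) * (c != j)
    if 37 == delta:
        print(28)
    if 20 < q and q == delta:
        j = 23
    c = c - j[j]
    delta = delta - (q == 38)
    q = c // 6 % j
    return j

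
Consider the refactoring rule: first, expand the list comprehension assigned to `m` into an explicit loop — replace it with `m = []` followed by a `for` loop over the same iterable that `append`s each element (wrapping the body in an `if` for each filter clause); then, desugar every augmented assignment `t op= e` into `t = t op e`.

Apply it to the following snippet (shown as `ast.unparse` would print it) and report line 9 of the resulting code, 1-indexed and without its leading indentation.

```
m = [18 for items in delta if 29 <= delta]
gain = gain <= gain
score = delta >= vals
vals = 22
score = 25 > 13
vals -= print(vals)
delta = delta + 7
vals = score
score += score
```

Transformed code:
m = []
for items in delta:
    if 29 <= delta:
        m.append(18)
gain = gain <= gain
score = delta >= vals
vals = 22
score = 25 > 13
vals = vals - print(vals)
delta = delta + 7
vals = score
score = score + score

vals = vals - print(vals)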